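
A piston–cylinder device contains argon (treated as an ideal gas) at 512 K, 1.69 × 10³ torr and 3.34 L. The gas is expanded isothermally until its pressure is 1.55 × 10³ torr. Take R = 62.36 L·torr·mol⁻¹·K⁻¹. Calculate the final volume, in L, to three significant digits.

Isothermal, so P V is constant: T₂ = T₁; V₂ = V₁·(P₁/P₂) = 3.642 L.

V₂ ≈ 3.64 L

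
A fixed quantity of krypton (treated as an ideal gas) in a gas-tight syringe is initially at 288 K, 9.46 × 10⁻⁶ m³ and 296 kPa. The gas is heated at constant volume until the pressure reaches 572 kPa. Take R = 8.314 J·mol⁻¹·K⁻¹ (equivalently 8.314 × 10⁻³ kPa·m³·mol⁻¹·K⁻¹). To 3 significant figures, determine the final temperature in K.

T₂ ≈ 557 K

Isochoric, so P/T is constant: V₂ = V₁; T₂ = T₁·(P₂/P₁) = 556.5 K.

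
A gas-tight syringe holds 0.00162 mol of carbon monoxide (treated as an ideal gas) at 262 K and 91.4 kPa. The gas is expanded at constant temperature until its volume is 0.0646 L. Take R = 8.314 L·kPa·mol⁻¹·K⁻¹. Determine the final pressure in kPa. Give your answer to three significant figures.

P₂ ≈ 54.6 kPa

From PV = nRT: V₁ = nRT₁/P₁ = 0.03861 L.
T constant ⇒ Boyle's law P V = const: T₂ = T₁; P₂ = P₁·(V₁/V₂) = 54.63 kPa.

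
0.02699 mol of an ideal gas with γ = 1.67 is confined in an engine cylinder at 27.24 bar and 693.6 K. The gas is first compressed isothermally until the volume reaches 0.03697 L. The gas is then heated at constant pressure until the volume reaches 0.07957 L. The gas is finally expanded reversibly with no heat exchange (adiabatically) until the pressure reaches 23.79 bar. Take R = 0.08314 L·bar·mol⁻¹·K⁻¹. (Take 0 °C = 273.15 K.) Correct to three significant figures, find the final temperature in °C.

From PV = nRT: V₁ = nRT₁/P₁ = 0.05714 L.
Isothermal, so P V is constant: T₂ = T₁; P₂ = P₁·(V₁/V₂) = 42.10 bar.
Isobaric, so V/T is constant: P₃ = P₂; T₃ = T₂·(V₃/V₂) = 1493 K.
Adiabatic (γ = 1.67), T V^(γ−1) and P V^γ constant: T₄ = T₃·(P₄/P₃)^((γ−1)/γ) = 1187 K; V₄ = V₃·(P₃/P₄)^(1/γ) = 0.1120 L.

T₄ ≈ 914 °C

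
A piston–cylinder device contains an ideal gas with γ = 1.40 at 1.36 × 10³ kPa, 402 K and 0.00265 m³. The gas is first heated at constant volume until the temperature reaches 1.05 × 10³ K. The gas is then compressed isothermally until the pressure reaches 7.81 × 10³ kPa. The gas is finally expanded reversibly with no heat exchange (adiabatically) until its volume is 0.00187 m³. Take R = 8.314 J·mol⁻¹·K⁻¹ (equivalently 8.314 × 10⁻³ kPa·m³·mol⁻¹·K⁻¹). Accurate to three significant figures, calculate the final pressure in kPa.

P₄ ≈ 4.22e+03 kPa

V constant ⇒ P ∝ T: V₂ = V₁; P₂ = P₁·(T₂/T₁) = 3552 kPa.
T constant ⇒ Boyle's law P V = const: T₃ = T₂; V₃ = V₂·(P₂/P₃) = 0.001205 m³.
Adiabatic (γ = 1.40), T V^(γ−1) and P V^γ constant: T₄ = T₃·(V₃/V₄)^(γ−1) = 880.8 K; P₄ = P₃·(V₃/V₄)^γ = 4223 kPa.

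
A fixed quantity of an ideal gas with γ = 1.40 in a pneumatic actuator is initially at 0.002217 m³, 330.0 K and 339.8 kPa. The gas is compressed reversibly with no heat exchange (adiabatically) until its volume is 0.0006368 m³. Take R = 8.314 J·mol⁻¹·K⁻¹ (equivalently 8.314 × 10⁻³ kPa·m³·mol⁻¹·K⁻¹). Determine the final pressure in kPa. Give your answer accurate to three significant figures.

Reversible adiabatic, γ = 1.40: T₂ = T₁·(V₁/V₂)^(γ−1) = 543.5 K; P₂ = P₁·(V₁/V₂)^γ = 1948 kPa.

P₂ ≈ 1.95e+03 kPa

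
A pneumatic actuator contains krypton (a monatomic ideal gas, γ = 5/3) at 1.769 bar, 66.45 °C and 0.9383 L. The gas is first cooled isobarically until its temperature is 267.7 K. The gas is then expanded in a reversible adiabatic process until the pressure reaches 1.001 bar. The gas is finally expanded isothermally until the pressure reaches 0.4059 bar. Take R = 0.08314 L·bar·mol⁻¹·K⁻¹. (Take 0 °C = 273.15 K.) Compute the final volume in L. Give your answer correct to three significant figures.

V₄ ≈ 2.57 L

Convert: T₁ = 339.6 K.
Isobaric, so V/T is constant: P₂ = P₁; V₂ = V₁·(T₂/T₁) = 0.7396 L.
Reversible adiabatic, γ = 5/3: T₃ = T₂·(P₃/P₂)^((γ−1)/γ) = 213.2 K; V₃ = V₂·(P₂/P₃)^(1/γ) = 1.041 L.
Isothermal, so P V is constant: T₄ = T₃; V₄ = V₃·(P₃/P₄) = 2.567 L.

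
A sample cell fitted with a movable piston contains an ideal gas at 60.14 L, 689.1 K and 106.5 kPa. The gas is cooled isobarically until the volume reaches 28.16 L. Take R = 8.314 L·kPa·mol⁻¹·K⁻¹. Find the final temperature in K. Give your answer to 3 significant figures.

T₂ ≈ 323 K

Isobaric, so V/T is constant: P₂ = P₁; T₂ = T₁·(V₂/V₁) = 322.7 K.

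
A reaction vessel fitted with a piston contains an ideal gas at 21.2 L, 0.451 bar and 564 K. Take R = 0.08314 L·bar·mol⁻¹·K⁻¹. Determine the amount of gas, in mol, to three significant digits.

PV = nRT ⇒ n = PV/(RT) = (0.451 × 21.2) / (0.08314 × 564)

n ≈ 0.204 mol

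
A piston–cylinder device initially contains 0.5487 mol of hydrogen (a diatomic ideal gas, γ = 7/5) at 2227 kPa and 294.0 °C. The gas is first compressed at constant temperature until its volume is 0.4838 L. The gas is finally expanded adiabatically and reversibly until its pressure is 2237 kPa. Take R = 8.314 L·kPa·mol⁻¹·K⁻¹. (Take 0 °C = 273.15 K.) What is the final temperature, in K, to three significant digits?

T₃ ≈ 442 K

Convert: T₁ = 567.1 K.
From PV = nRT: V₁ = nRT₁/P₁ = 1.162 L.
Isothermal, so P V is constant: T₂ = T₁; P₂ = P₁·(V₁/V₂) = 5348 kPa.
Adiabatic (γ = 7/5), T V^(γ−1) and P V^γ constant: T₃ = T₂·(P₃/P₂)^((γ−1)/γ) = 442.1 K; V₃ = V₂·(P₂/P₃)^(1/γ) = 0.9016 L.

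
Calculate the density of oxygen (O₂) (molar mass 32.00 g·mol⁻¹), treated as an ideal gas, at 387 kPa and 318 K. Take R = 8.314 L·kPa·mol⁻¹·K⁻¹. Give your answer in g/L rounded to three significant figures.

ρ ≈ 4.68 g/L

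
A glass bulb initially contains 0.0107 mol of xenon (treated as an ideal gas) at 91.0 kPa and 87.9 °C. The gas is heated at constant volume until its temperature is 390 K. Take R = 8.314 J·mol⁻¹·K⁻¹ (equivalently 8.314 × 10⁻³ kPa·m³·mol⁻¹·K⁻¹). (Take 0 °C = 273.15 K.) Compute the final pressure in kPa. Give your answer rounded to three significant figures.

Convert: T₁ = 361.0 K.
From PV = nRT: V₁ = nRT₁/P₁ = 0.0003530 m³.
V constant ⇒ P ∝ T: V₂ = V₁; P₂ = P₁·(T₂/T₁) = 98.30 kPa.

P₂ ≈ 98.3 kPa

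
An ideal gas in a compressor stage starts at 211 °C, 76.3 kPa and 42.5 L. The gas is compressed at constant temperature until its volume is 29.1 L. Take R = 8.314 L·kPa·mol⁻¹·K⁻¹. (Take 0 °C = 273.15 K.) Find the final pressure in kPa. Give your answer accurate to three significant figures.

P₂ ≈ 111 kPa

Convert: T₁ = 484.1 K.
Isothermal, so P V is constant: T₂ = T₁; P₂ = P₁·(V₁/V₂) = 111.4 kPa.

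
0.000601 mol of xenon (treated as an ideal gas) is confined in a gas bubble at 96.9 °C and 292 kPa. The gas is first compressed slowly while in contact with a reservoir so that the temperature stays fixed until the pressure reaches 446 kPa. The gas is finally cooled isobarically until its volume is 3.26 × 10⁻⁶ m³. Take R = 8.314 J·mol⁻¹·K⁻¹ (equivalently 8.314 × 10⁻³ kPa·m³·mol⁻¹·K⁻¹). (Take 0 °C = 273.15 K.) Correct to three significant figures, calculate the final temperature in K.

T₃ ≈ 291 K

Convert: T₁ = 370.0 K.
From PV = nRT: V₁ = nRT₁/P₁ = 6.332e-06 m³.
T constant ⇒ Boyle's law P V = const: T₂ = T₁; V₂ = V₁·(P₁/P₂) = 4.146e-06 m³.
Isobaric, so V/T is constant: P₃ = P₂; T₃ = T₂·(V₃/V₂) = 291.0 K.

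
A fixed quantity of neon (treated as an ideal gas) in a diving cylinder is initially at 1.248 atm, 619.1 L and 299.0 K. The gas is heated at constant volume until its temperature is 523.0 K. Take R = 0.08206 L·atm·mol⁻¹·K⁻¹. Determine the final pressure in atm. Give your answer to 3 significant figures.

Isochoric, so P/T is constant: V₂ = V₁; P₂ = P₁·(T₂/T₁) = 2.183 atm.

P₂ ≈ 2.18 atm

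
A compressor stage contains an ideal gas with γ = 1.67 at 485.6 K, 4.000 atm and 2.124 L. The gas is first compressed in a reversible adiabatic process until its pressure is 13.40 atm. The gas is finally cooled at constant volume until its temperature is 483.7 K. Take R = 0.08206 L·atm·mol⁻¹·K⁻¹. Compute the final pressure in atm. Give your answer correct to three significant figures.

P₃ ≈ 8.22 atm

Reversible adiabatic, γ = 1.67: T₂ = T₁·(P₂/P₁)^((γ−1)/γ) = 788.7 K; V₂ = V₁·(P₁/P₂)^(1/γ) = 1.030 L.
Isochoric, so P/T is constant: V₃ = V₂; P₃ = P₂·(T₃/T₂) = 8.218 atm.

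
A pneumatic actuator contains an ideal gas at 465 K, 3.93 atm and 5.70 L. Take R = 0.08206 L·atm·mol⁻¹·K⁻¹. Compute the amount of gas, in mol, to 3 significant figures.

PV = nRT ⇒ n = PV/(RT) = (3.93 × 5.70) / (0.08206 × 465)

n ≈ 0.587 mol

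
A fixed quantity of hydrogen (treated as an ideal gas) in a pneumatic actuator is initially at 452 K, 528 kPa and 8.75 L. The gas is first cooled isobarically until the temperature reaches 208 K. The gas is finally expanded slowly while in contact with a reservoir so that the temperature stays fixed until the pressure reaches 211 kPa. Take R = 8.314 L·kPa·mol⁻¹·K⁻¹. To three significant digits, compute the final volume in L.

Isobaric, so V/T is constant: P₂ = P₁; V₂ = V₁·(T₂/T₁) = 4.027 L.
Isothermal, so P V is constant: T₃ = T₂; V₃ = V₂·(P₂/P₃) = 10.08 L.

V₃ ≈ 10.1 L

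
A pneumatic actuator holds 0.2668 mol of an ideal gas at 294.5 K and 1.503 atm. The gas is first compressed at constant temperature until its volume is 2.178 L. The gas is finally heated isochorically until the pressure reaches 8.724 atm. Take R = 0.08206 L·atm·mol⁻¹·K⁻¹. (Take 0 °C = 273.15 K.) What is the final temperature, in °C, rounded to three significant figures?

T₃ ≈ 595 °C

From PV = nRT: V₁ = nRT₁/P₁ = 4.290 L.
T constant ⇒ Boyle's law P V = const: T₂ = T₁; P₂ = P₁·(V₁/V₂) = 2.960 atm.
Isochoric, so P/T is constant: V₃ = V₂; T₃ = T₂·(P₃/P₂) = 867.9 K.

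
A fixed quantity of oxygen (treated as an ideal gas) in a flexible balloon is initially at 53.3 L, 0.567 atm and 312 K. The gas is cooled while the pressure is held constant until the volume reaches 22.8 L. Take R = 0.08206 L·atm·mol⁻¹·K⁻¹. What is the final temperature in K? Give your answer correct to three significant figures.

Isobaric, so V/T is constant: P₂ = P₁; T₂ = T₁·(V₂/V₁) = 133.5 K.

T₂ ≈ 133 K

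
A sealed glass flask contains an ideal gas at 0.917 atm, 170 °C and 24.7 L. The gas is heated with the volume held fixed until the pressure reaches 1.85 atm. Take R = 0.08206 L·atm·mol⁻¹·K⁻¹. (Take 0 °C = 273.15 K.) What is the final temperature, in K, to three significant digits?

T₂ ≈ 894 K

Convert: T₁ = 443.1 K.
Isochoric, so P/T is constant: V₂ = V₁; T₂ = T₁·(P₂/P₁) = 894.0 K.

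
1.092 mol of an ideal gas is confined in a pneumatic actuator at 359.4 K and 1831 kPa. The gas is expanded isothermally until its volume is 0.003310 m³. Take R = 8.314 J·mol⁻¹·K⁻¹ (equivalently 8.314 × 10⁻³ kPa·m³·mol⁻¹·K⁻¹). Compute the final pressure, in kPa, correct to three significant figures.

From PV = nRT: V₁ = nRT₁/P₁ = 0.001782 m³.
Isothermal, so P V is constant: T₂ = T₁; P₂ = P₁·(V₁/V₂) = 985.8 kPa.

P₂ ≈ 986 kPa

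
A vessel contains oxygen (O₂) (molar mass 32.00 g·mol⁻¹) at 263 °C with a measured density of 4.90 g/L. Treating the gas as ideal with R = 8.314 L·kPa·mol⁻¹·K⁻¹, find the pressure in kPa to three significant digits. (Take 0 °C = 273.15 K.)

ρ = PM/(RT) ⇒ P = ρRT/M = (4.90 × 8.314 × 536.1) / 32.00

P ≈ 683 kPa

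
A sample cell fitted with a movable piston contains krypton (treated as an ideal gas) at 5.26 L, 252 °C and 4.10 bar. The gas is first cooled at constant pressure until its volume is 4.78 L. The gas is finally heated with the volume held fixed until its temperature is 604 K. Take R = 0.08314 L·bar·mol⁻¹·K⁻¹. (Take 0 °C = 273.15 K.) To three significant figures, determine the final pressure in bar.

Convert: T₁ = 525.1 K.
Isobaric, so V/T is constant: P₂ = P₁; T₂ = T₁·(V₂/V₁) = 477.2 K.
V constant ⇒ P ∝ T: V₃ = V₂; P₃ = P₂·(T₃/T₂) = 5.189 bar.

P₃ ≈ 5.19 bar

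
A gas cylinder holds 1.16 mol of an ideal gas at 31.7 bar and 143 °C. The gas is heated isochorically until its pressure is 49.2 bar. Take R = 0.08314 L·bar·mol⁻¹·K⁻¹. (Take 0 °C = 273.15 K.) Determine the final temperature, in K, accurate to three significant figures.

T₂ ≈ 646 K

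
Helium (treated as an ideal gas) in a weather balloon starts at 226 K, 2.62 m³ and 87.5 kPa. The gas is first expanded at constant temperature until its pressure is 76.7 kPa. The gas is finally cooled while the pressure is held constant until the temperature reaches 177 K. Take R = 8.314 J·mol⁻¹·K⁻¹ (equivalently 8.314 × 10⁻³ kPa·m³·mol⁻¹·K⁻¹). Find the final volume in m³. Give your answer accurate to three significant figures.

V₃ ≈ 2.34 m³

Isothermal, so P V is constant: T₂ = T₁; V₂ = V₁·(P₁/P₂) = 2.989 m³.
Isobaric, so V/T is constant: P₃ = P₂; V₃ = V₂·(T₃/T₂) = 2.341 m³.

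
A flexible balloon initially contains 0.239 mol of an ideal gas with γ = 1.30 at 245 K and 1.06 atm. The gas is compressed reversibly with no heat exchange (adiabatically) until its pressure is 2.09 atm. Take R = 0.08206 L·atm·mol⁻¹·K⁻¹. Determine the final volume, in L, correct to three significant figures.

V₂ ≈ 2.69 L

From PV = nRT: V₁ = nRT₁/P₁ = 4.533 L.
Adiabatic (γ = 1.30), T V^(γ−1) and P V^γ constant: T₂ = T₁·(P₂/P₁)^((γ−1)/γ) = 286.6 K; V₂ = V₁·(P₁/P₂)^(1/γ) = 2.689 L.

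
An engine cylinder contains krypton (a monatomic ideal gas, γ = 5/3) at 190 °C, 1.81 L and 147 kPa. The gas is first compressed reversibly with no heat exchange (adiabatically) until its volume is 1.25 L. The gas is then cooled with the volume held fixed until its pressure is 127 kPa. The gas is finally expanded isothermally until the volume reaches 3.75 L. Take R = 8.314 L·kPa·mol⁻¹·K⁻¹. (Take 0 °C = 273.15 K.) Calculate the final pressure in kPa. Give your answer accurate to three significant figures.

Convert: T₁ = 463.1 K.
Adiabatic (γ = 5/3), T V^(γ−1) and P V^γ constant: T₂ = T₁·(V₁/V₂)^(γ−1) = 592.8 K; P₂ = P₁·(V₁/V₂)^γ = 272.4 kPa.
V constant ⇒ P ∝ T: V₃ = V₂; T₃ = T₂·(P₃/P₂) = 276.3 K.
T constant ⇒ Boyle's law P V = const: T₄ = T₃; P₄ = P₃·(V₃/V₄) = 42.33 kPa.

P₄ ≈ 42.3 kPa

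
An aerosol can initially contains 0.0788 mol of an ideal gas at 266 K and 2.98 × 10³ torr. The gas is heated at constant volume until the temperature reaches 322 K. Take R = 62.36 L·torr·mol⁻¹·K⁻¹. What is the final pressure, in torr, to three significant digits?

P₂ ≈ 3.61e+03 torr

From PV = nRT: V₁ = nRT₁/P₁ = 0.4386 L.
Isochoric, so P/T is constant: V₂ = V₁; P₂ = P₁·(T₂/T₁) = 3607 torr.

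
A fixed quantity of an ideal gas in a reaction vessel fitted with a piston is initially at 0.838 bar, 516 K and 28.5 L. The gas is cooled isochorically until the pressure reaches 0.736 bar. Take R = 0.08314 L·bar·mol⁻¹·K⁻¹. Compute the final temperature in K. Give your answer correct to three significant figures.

Isochoric, so P/T is constant: V₂ = V₁; T₂ = T₁·(P₂/P₁) = 453.2 K.

T₂ ≈ 453 K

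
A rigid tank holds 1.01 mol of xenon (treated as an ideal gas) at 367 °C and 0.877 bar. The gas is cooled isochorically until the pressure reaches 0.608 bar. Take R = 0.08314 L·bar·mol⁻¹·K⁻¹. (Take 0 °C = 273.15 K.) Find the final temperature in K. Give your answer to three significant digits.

Convert: T₁ = 640.1 K.
From PV = nRT: V₁ = nRT₁/P₁ = 61.29 L.
Isochoric, so P/T is constant: V₂ = V₁; T₂ = T₁·(P₂/P₁) = 443.8 K.

T₂ ≈ 444 K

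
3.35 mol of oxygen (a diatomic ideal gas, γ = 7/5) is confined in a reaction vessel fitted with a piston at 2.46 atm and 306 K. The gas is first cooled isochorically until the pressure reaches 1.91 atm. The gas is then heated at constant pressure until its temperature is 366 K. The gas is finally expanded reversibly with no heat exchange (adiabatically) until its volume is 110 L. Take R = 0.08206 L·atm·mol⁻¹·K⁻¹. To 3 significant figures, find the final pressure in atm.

P₄ ≈ 0.681 atm

From PV = nRT: V₁ = nRT₁/P₁ = 34.20 L.
Isochoric, so P/T is constant: V₂ = V₁; T₂ = T₁·(P₂/P₁) = 237.6 K.
P constant ⇒ V ∝ T: P₃ = P₂; V₃ = V₂·(T₃/T₂) = 52.68 L.
Reversible adiabatic, γ = 7/5: T₄ = T₃·(V₃/V₄)^(γ−1) = 272.6 K; P₄ = P₃·(V₃/V₄)^γ = 0.6813 atm.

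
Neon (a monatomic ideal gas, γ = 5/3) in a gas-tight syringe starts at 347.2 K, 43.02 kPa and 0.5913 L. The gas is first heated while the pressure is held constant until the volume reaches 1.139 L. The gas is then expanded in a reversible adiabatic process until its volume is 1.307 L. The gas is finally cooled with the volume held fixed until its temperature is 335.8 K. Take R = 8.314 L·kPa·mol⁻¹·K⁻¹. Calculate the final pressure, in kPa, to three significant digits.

Isobaric, so V/T is constant: P₂ = P₁; T₂ = T₁·(V₂/V₁) = 668.8 K.
Reversible adiabatic, γ = 5/3: T₃ = T₂·(V₂/V₃)^(γ−1) = 610.2 K; P₃ = P₂·(V₂/V₃)^γ = 34.20 kPa.
Isochoric, so P/T is constant: V₄ = V₃; P₄ = P₃·(T₄/T₃) = 18.82 kPa.

P₄ ≈ 18.8 kPa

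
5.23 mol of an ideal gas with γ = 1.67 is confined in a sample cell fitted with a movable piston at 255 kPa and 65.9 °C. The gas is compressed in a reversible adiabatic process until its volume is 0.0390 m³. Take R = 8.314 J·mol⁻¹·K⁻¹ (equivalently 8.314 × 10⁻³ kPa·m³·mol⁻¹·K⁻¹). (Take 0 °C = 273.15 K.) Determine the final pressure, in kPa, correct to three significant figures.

Convert: T₁ = 339.0 K.
From PV = nRT: V₁ = nRT₁/P₁ = 0.05781 m³.
Adiabatic (γ = 1.67), T V^(γ−1) and P V^γ constant: T₂ = T₁·(V₁/V₂)^(γ−1) = 441.4 K; P₂ = P₁·(V₁/V₂)^γ = 492.1 kPa.

P₂ ≈ 492 kPa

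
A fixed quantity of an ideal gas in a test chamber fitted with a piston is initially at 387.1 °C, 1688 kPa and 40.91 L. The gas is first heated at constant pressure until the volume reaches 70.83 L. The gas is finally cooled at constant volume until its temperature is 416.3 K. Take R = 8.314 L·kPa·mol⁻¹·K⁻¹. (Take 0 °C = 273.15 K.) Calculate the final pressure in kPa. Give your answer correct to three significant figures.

P₃ ≈ 615 kPa

Convert: T₁ = 660.2 K.
Isobaric, so V/T is constant: P₂ = P₁; T₂ = T₁·(V₂/V₁) = 1143 K.
V constant ⇒ P ∝ T: V₃ = V₂; P₃ = P₂·(T₃/T₂) = 614.7 kPa.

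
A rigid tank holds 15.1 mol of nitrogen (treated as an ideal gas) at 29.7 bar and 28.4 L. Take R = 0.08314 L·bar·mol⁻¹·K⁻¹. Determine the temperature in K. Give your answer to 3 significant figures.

PV = nRT ⇒ T = PV/(nR) = (29.7 × 28.4) / (15.1 × 0.08314)

T ≈ 672 K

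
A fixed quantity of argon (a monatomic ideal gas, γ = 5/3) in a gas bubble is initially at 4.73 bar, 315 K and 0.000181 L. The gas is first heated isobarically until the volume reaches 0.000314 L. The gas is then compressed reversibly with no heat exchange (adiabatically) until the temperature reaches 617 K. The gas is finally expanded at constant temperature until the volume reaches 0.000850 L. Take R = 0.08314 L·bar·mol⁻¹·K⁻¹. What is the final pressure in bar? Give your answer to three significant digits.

P₄ ≈ 1.97 bar

P constant ⇒ V ∝ T: P₂ = P₁; T₂ = T₁·(V₂/V₁) = 546.5 K.
Adiabatic (γ = 5/3), T V^(γ−1) and P V^γ constant: P₃ = P₂·(T₃/T₂)^(γ/(γ−1)) = 6.407 bar; V₃ = V₂·(T₂/T₃)^(1/(γ−1)) = 0.0002617 L.
T constant ⇒ Boyle's law P V = const: T₄ = T₃; P₄ = P₃·(V₃/V₄) = 1.973 bar.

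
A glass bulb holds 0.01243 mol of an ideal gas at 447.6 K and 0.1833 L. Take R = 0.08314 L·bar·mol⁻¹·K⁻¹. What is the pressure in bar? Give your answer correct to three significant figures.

P ≈ 2.52 bar

PV = nRT ⇒ P = nRT/V = (0.01243 × 0.08314 × 447.6) / 0.1833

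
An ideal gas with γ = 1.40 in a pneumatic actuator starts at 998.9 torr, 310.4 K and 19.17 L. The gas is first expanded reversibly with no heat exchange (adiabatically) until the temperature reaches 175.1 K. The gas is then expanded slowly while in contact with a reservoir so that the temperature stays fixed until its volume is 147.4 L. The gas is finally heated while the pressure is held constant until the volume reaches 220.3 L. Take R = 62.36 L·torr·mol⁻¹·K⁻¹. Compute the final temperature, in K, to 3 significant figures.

Adiabatic (γ = 1.40), T V^(γ−1) and P V^γ constant: P₂ = P₁·(T₂/T₁)^(γ/(γ−1)) = 134.7 torr; V₂ = V₁·(T₁/T₂)^(1/(γ−1)) = 80.21 L.
T constant ⇒ Boyle's law P V = const: T₃ = T₂; P₃ = P₂·(V₂/V₃) = 73.28 torr.
Isobaric, so V/T is constant: P₄ = P₃; T₄ = T₃·(V₄/V₃) = 261.7 K.

T₄ ≈ 262 K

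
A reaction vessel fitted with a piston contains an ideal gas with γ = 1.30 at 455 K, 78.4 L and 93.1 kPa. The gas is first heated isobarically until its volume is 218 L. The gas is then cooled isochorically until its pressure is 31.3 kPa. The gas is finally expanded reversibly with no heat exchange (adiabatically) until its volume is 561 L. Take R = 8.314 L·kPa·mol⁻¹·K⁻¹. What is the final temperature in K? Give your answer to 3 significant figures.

Isobaric, so V/T is constant: P₂ = P₁; T₂ = T₁·(V₂/V₁) = 1265 K.
Isochoric, so P/T is constant: V₃ = V₂; T₃ = T₂·(P₃/P₂) = 425.4 K.
Reversible adiabatic, γ = 1.30: T₄ = T₃·(V₃/V₄)^(γ−1) = 320.3 K; P₄ = P₃·(V₃/V₄)^γ = 9.160 kPa.

T₄ ≈ 320 K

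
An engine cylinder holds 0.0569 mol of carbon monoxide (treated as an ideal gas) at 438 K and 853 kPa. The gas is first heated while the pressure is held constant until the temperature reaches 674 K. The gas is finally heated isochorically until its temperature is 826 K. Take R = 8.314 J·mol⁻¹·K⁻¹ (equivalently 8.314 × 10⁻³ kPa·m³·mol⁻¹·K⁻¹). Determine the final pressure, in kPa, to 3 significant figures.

From PV = nRT: V₁ = nRT₁/P₁ = 0.0002429 m³.
P constant ⇒ V ∝ T: P₂ = P₁; V₂ = V₁·(T₂/T₁) = 0.0003738 m³.
Isochoric, so P/T is constant: V₃ = V₂; P₃ = P₂·(T₃/T₂) = 1045 kPa.

P₃ ≈ 1.05e+03 kPa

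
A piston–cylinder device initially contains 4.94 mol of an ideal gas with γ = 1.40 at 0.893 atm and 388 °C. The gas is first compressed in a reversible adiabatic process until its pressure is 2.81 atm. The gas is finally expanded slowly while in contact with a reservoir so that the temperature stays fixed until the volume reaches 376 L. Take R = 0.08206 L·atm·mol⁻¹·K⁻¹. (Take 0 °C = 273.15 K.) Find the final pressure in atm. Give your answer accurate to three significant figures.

P₃ ≈ 0.989 atm

Convert: T₁ = 661.1 K.
From PV = nRT: V₁ = nRT₁/P₁ = 300.1 L.
Adiabatic (γ = 1.40), T V^(γ−1) and P V^γ constant: T₂ = T₁·(P₂/P₁)^((γ−1)/γ) = 917.4 K; V₂ = V₁·(P₁/P₂)^(1/γ) = 132.3 L.
T constant ⇒ Boyle's law P V = const: T₃ = T₂; P₃ = P₂·(V₂/V₃) = 0.9890 atm.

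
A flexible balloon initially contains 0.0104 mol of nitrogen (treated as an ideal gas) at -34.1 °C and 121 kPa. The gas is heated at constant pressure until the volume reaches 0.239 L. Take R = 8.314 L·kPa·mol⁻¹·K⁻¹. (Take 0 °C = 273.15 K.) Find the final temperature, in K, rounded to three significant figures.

T₂ ≈ 334 K

Convert: T₁ = 239.0 K.
From PV = nRT: V₁ = nRT₁/P₁ = 0.1708 L.
P constant ⇒ V ∝ T: P₂ = P₁; T₂ = T₁·(V₂/V₁) = 334.5 K.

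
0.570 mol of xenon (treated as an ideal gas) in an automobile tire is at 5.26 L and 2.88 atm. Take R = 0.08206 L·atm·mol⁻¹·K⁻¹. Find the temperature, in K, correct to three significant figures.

T ≈ 324 K

PV = nRT ⇒ T = PV/(nR) = (2.88 × 5.26) / (0.570 × 0.08206)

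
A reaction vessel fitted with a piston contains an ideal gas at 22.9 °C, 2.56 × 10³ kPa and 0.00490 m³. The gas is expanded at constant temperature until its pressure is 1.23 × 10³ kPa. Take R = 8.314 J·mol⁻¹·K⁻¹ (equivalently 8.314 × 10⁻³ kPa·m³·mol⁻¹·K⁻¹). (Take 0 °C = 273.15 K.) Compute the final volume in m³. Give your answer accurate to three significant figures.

V₂ ≈ 0.0102 m³

Convert: T₁ = 296.0 K.
T constant ⇒ Boyle's law P V = const: T₂ = T₁; V₂ = V₁·(P₁/P₂) = 0.01020 m³.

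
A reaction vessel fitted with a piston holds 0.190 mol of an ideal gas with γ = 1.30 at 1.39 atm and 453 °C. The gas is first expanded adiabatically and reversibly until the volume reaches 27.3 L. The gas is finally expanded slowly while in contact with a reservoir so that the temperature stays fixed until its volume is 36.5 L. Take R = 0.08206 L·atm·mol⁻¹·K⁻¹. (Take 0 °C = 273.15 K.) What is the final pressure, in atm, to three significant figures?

Convert: T₁ = 726.1 K.
From PV = nRT: V₁ = nRT₁/P₁ = 8.145 L.
Adiabatic (γ = 1.30), T V^(γ−1) and P V^γ constant: T₂ = T₁·(V₁/V₂)^(γ−1) = 505.2 K; P₂ = P₁·(V₁/V₂)^γ = 0.2885 atm.
Isothermal, so P V is constant: T₃ = T₂; P₃ = P₂·(V₂/V₃) = 0.2158 atm.

P₃ ≈ 0.216 atm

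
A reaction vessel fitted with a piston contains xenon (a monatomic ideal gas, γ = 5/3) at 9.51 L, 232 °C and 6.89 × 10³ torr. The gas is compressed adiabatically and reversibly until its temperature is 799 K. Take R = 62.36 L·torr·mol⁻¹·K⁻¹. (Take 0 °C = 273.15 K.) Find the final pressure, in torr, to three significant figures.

P₂ ≈ 2.17e+04 torr

Convert: T₁ = 505.1 K.
Reversible adiabatic, γ = 5/3: P₂ = P₁·(T₂/T₁)^(γ/(γ−1)) = 2.168e+04 torr; V₂ = V₁·(T₁/T₂)^(1/(γ−1)) = 4.781 L.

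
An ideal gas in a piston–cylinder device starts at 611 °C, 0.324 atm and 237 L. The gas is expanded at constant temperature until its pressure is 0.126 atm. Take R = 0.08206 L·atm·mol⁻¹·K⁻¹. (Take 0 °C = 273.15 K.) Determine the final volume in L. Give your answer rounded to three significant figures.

V₂ ≈ 609 L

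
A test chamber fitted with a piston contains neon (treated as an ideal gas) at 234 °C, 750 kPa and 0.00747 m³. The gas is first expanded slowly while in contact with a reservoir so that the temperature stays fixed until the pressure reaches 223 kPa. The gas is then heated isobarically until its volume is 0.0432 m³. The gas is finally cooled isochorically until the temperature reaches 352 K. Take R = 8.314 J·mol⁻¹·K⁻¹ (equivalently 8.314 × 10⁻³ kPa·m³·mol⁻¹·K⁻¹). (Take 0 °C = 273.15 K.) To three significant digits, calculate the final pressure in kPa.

Convert: T₁ = 507.1 K.
Isothermal, so P V is constant: T₂ = T₁; V₂ = V₁·(P₁/P₂) = 0.02512 m³.
Isobaric, so V/T is constant: P₃ = P₂; T₃ = T₂·(V₃/V₂) = 872.1 K.
Isochoric, so P/T is constant: V₄ = V₃; P₄ = P₃·(T₄/T₃) = 90.01 kPa.

P₄ ≈ 90.0 kPa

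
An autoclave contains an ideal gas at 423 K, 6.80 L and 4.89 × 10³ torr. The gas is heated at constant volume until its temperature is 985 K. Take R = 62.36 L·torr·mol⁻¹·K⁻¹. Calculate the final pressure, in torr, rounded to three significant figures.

V constant ⇒ P ∝ T: V₂ = V₁; P₂ = P₁·(T₂/T₁) = 1.139e+04 torr.

P₂ ≈ 1.14e+04 torr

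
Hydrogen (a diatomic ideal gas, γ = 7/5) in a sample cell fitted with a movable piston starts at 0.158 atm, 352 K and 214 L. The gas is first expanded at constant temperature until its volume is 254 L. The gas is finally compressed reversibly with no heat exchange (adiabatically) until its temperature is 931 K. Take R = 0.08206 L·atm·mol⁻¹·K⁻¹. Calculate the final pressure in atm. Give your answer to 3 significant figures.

P₃ ≈ 4.01 atm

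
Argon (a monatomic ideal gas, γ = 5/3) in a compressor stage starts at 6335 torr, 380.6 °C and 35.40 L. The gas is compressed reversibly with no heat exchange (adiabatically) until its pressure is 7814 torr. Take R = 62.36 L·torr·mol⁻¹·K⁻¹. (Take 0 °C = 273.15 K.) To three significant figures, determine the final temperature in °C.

T₂ ≈ 438 °C

Convert: T₁ = 653.8 K.
Reversible adiabatic, γ = 5/3: T₂ = T₁·(P₂/P₁)^((γ−1)/γ) = 711.0 K; V₂ = V₁·(P₁/P₂)^(1/γ) = 31.21 L.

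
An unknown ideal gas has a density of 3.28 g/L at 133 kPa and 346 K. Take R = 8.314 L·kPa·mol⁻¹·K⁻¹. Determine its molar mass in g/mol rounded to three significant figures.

M ≈ 70.9 g/mol

ρ = PM/(RT) ⇒ M = ρRT/P = (3.28 × 8.314 × 346.0) / 133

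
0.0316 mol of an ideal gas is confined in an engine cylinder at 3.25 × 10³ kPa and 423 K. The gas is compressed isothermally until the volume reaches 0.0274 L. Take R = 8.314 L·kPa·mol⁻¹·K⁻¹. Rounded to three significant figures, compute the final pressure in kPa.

From PV = nRT: V₁ = nRT₁/P₁ = 0.03419 L.
T constant ⇒ Boyle's law P V = const: T₂ = T₁; P₂ = P₁·(V₁/V₂) = 4056 kPa.

P₂ ≈ 4.06e+03 kPa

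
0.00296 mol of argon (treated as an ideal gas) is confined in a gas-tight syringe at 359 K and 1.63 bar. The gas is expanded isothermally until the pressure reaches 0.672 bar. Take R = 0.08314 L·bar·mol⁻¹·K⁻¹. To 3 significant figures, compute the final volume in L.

From PV = nRT: V₁ = nRT₁/P₁ = 0.05420 L.
T constant ⇒ Boyle's law P V = const: T₂ = T₁; V₂ = V₁·(P₁/P₂) = 0.1315 L.

V₂ ≈ 0.131 L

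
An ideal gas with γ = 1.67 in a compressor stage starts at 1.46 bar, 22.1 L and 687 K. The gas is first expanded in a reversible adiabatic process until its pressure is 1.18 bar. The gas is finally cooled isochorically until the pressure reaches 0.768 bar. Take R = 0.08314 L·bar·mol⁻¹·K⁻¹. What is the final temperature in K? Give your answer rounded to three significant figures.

T₃ ≈ 411 K

Reversible adiabatic, γ = 1.67: T₂ = T₁·(P₂/P₁)^((γ−1)/γ) = 630.8 K; V₂ = V₁·(P₁/P₂)^(1/γ) = 25.11 L.
Isochoric, so P/T is constant: V₃ = V₂; T₃ = T₂·(P₃/P₂) = 410.5 K.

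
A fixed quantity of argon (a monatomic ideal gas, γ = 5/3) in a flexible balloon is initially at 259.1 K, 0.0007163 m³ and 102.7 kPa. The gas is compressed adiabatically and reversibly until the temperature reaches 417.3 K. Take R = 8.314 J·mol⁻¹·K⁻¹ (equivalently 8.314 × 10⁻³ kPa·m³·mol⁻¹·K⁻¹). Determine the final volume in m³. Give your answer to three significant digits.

V₂ ≈ 0.000350 m³

Adiabatic (γ = 5/3), T V^(γ−1) and P V^γ constant: P₂ = P₁·(T₂/T₁)^(γ/(γ−1)) = 338.1 kPa; V₂ = V₁·(T₁/T₂)^(1/(γ−1)) = 0.0003504 m³.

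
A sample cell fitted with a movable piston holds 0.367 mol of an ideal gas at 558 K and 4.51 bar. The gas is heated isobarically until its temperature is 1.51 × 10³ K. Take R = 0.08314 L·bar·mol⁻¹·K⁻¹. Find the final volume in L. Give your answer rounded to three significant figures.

From PV = nRT: V₁ = nRT₁/P₁ = 3.775 L.
P constant ⇒ V ∝ T: P₂ = P₁; V₂ = V₁·(T₂/T₁) = 10.22 L.

V₂ ≈ 10.2 L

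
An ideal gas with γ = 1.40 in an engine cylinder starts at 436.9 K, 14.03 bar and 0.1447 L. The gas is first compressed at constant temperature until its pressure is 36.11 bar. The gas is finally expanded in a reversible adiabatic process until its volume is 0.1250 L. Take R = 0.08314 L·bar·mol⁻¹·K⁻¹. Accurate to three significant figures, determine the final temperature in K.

Isothermal, so P V is constant: T₂ = T₁; V₂ = V₁·(P₁/P₂) = 0.05622 L.
Reversible adiabatic, γ = 1.40: T₃ = T₂·(V₂/V₃)^(γ−1) = 317.4 K; P₃ = P₂·(V₂/V₃)^γ = 11.80 bar.

T₃ ≈ 317 K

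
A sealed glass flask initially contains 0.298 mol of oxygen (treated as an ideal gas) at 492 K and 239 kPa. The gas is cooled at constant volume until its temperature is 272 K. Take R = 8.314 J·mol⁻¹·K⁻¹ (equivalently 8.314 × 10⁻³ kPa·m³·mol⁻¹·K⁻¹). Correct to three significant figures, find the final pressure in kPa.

P₂ ≈ 132 kPa

From PV = nRT: V₁ = nRT₁/P₁ = 0.005100 m³.
V constant ⇒ P ∝ T: V₂ = V₁; P₂ = P₁·(T₂/T₁) = 132.1 kPa.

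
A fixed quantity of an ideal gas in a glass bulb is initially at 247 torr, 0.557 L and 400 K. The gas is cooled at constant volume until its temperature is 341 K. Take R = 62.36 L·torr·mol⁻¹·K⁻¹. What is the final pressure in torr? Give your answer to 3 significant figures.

P₂ ≈ 211 torr

V constant ⇒ P ∝ T: V₂ = V₁; P₂ = P₁·(T₂/T₁) = 210.6 torr.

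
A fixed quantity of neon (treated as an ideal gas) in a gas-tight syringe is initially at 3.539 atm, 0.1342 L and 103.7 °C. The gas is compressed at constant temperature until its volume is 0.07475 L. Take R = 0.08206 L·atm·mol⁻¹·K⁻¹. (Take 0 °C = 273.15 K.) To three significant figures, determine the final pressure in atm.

Convert: T₁ = 376.8 K.
Isothermal, so P V is constant: T₂ = T₁; P₂ = P₁·(V₁/V₂) = 6.354 atm.

P₂ ≈ 6.35 atm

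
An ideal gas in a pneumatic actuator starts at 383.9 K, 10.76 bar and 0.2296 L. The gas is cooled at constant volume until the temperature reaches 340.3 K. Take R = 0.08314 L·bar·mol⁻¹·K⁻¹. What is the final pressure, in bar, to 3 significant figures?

P₂ ≈ 9.54 bar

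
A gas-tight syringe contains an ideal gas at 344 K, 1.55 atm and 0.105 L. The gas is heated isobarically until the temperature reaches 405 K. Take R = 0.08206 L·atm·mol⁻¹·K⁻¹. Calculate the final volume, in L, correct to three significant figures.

V₂ ≈ 0.124 L

Isobaric, so V/T is constant: P₂ = P₁; V₂ = V₁·(T₂/T₁) = 0.1236 L.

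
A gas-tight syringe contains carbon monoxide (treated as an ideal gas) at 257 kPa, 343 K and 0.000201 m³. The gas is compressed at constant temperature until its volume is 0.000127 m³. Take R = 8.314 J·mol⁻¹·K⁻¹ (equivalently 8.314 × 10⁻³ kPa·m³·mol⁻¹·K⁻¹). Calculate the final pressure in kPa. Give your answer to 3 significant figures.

P₂ ≈ 407 kPa

Isothermal, so P V is constant: T₂ = T₁; P₂ = P₁·(V₁/V₂) = 406.7 kPa.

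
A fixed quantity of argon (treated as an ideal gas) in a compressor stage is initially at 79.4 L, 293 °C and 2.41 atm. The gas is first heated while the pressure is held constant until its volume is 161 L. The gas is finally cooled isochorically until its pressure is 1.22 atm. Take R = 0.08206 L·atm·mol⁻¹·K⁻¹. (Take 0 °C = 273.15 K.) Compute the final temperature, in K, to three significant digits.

Convert: T₁ = 566.1 K.
P constant ⇒ V ∝ T: P₂ = P₁; T₂ = T₁·(V₂/V₁) = 1148 K.
V constant ⇒ P ∝ T: V₃ = V₂; T₃ = T₂·(P₃/P₂) = 581.1 K.

T₃ ≈ 581 K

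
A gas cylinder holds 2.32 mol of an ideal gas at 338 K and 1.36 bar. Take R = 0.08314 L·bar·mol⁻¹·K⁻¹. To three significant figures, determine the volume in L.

PV = nRT ⇒ V = nRT/P = (2.32 × 0.08314 × 338) / 1.36

V ≈ 47.9 L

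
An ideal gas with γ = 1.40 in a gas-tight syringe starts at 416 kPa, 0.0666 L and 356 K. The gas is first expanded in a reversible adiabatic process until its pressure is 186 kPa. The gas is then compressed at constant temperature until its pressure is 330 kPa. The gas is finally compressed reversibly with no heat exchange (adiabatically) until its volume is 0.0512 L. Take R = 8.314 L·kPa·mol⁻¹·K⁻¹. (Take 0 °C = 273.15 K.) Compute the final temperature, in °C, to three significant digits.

T₄ ≈ 41.3 °C

Adiabatic (γ = 1.40), T V^(γ−1) and P V^γ constant: T₂ = T₁·(P₂/P₁)^((γ−1)/γ) = 282.9 K; V₂ = V₁·(P₁/P₂)^(1/γ) = 0.1184 L.
T constant ⇒ Boyle's law P V = const: T₃ = T₂; V₃ = V₂·(P₂/P₃) = 0.06671 L.
Adiabatic (γ = 1.40), T V^(γ−1) and P V^γ constant: T₄ = T₃·(V₃/V₄)^(γ−1) = 314.4 K; P₄ = P₃·(V₃/V₄)^γ = 477.9 kPa.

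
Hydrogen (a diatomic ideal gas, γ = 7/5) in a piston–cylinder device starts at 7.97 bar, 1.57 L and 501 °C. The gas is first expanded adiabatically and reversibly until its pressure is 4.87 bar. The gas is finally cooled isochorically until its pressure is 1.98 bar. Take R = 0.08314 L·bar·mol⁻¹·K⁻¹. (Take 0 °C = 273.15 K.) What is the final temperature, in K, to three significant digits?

T₃ ≈ 273 K

Convert: T₁ = 774.1 K.
Reversible adiabatic, γ = 7/5: T₂ = T₁·(P₂/P₁)^((γ−1)/γ) = 672.5 K; V₂ = V₁·(P₁/P₂)^(1/γ) = 2.232 L.
Isochoric, so P/T is constant: V₃ = V₂; T₃ = T₂·(P₃/P₂) = 273.4 K.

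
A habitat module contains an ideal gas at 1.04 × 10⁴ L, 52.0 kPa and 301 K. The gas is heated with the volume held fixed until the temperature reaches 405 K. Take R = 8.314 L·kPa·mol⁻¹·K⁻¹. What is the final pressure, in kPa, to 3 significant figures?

V constant ⇒ P ∝ T: V₂ = V₁; P₂ = P₁·(T₂/T₁) = 69.97 kPa.

P₂ ≈ 70.0 kPa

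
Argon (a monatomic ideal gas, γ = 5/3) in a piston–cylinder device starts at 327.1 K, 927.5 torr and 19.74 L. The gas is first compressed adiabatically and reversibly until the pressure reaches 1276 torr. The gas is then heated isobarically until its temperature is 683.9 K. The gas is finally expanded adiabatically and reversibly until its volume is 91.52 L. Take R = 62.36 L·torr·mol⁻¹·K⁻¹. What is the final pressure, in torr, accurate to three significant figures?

P₄ ≈ 199 torr

Adiabatic (γ = 5/3), T V^(γ−1) and P V^γ constant: T₂ = T₁·(P₂/P₁)^((γ−1)/γ) = 371.6 K; V₂ = V₁·(P₁/P₂)^(1/γ) = 16.30 L.
P constant ⇒ V ∝ T: P₃ = P₂; V₃ = V₂·(T₃/T₂) = 30.00 L.
Reversible adiabatic, γ = 5/3: T₄ = T₃·(V₃/V₄)^(γ−1) = 325.1 K; P₄ = P₃·(V₃/V₄)^γ = 198.9 torr.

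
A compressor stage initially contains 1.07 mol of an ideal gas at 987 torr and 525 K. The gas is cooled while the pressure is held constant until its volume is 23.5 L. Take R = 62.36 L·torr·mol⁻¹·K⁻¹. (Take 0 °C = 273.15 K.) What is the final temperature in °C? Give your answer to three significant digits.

T₂ ≈ 74.5 °C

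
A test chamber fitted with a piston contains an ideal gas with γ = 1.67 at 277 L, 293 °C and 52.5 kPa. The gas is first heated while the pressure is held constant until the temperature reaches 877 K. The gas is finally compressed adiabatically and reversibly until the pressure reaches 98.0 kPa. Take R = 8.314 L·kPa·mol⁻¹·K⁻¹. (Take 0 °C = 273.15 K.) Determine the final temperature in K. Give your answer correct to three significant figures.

T₃ ≈ 1.13e+03 K

Convert: T₁ = 566.1 K.
P constant ⇒ V ∝ T: P₂ = P₁; V₂ = V₁·(T₂/T₁) = 429.1 L.
Adiabatic (γ = 1.67), T V^(γ−1) and P V^γ constant: T₃ = T₂·(P₃/P₂)^((γ−1)/γ) = 1127 K; V₃ = V₂·(P₂/P₃)^(1/γ) = 295.3 L.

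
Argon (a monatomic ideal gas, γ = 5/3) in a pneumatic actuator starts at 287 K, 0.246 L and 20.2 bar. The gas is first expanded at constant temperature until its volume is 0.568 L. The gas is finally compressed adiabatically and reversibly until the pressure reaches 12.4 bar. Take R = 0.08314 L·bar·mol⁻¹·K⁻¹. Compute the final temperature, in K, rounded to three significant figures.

T constant ⇒ Boyle's law P V = const: T₂ = T₁; P₂ = P₁·(V₁/V₂) = 8.749 bar.
Reversible adiabatic, γ = 5/3: T₃ = T₂·(P₃/P₂)^((γ−1)/γ) = 330.0 K; V₃ = V₂·(P₂/P₃)^(1/γ) = 0.4607 L.

T₃ ≈ 330 K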